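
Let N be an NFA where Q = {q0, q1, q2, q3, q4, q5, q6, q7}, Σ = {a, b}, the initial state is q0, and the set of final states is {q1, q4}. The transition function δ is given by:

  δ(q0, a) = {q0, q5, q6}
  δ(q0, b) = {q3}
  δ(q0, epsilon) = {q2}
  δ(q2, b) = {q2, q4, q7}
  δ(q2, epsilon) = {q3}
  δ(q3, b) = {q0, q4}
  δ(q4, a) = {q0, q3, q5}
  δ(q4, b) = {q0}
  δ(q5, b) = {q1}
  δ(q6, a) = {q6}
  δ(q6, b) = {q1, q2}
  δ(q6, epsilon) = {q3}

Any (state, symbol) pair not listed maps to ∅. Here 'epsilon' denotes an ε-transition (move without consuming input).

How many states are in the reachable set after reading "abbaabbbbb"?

5

Start: ε-closure({q0}) = {q0, q2, q3}.
Read 'a': {q0, q2, q3} → {q0, q2, q3, q5, q6}.
Read 'b': {q0, q2, q3, q5, q6} → {q0, q1, q2, q3, q4, q7}.
Read 'b': {q0, q1, q2, q3, q4, q7} → {q0, q2, q3, q4, q7}.
Read 'a': {q0, q2, q3, q4, q7} → {q0, q2, q3, q5, q6}.
Read 'a': {q0, q2, q3, q5, q6} → {q0, q2, q3, q5, q6}.
Read 'b': {q0, q2, q3, q5, q6} → {q0, q1, q2, q3, q4, q7}.
Read 'b': {q0, q1, q2, q3, q4, q7} → {q0, q2, q3, q4, q7}.
Read 'b': {q0, q2, q3, q4, q7} → {q0, q2, q3, q4, q7}.
Read 'b': {q0, q2, q3, q4, q7} → {q0, q2, q3, q4, q7}.
Read 'b': {q0, q2, q3, q4, q7} → {q0, q2, q3, q4, q7}.
That set has 5 states.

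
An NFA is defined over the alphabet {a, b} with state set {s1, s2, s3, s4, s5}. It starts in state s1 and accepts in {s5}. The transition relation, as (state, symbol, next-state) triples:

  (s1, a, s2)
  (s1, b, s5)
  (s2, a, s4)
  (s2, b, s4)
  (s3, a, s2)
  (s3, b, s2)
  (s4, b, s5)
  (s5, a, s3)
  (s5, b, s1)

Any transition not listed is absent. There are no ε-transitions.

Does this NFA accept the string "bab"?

No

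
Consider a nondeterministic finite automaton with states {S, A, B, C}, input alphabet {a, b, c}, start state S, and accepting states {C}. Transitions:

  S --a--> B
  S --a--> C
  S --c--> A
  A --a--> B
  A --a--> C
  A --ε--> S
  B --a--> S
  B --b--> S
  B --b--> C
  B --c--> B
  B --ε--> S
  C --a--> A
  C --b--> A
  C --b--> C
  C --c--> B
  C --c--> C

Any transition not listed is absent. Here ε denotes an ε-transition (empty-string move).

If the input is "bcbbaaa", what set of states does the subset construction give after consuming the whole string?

∅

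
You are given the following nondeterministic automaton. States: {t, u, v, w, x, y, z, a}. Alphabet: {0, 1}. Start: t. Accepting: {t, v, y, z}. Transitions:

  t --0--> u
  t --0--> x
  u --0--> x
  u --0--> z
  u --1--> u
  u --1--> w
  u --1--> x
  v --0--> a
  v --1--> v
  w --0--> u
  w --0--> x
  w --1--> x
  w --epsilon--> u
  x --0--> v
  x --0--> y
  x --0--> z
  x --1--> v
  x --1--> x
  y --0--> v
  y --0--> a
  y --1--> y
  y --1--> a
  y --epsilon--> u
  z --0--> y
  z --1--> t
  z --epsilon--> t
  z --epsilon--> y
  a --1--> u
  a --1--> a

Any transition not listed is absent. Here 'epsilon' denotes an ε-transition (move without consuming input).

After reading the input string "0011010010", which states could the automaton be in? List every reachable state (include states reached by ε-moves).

{t, u, v, x, y, z, a}

Start in {t}.
Read '0': t→{u, x}; now {u, x}.
Read '0': u→{x, z}, x→{v, y, z}; union {v, x, y, z}; ε-closure = {t, u, v, x, y, z}.
Read '1': t→∅, u→{u, w, x}, v→{v}, x→{v, x}, y→{y, a}, z→{t}; now {t, u, v, w, x, y, a}.
Read '1': t→∅, u→{u, w, x}, v→{v}, w→{x}, x→{v, x}, y→{y, a}, a→{u, a}; now {u, v, w, x, y, a}.
Read '0': u→{x, z}, v→{a}, w→{u, x}, x→{v, y, z}, y→{v, a}, a→∅; union {u, v, x, y, z, a}; ε-closure = {t, u, v, x, y, z, a}.
Read '1': t→∅, u→{u, w, x}, v→{v}, x→{v, x}, y→{y, a}, z→{t}, a→{u, a}; now {t, u, v, w, x, y, a}.
Read '0': t→{u, x}, u→{x, z}, v→{a}, w→{u, x}, x→{v, y, z}, y→{v, a}, a→∅; union {u, v, x, y, z, a}; ε-closure = {t, u, v, x, y, z, a}.
Read '0': t→{u, x}, u→{x, z}, v→{a}, x→{v, y, z}, y→{v, a}, z→{y}, a→∅; union {u, v, x, y, z, a}; ε-closure = {t, u, v, x, y, z, a}.
Read '1': t→∅, u→{u, w, x}, v→{v}, x→{v, x}, y→{y, a}, z→{t}, a→{u, a}; now {t, u, v, w, x, y, a}.
Read '0': t→{u, x}, u→{x, z}, v→{a}, w→{u, x}, x→{v, y, z}, y→{v, a}, a→∅; union {u, v, x, y, z, a}; ε-closure = {t, u, v, x, y, z, a}.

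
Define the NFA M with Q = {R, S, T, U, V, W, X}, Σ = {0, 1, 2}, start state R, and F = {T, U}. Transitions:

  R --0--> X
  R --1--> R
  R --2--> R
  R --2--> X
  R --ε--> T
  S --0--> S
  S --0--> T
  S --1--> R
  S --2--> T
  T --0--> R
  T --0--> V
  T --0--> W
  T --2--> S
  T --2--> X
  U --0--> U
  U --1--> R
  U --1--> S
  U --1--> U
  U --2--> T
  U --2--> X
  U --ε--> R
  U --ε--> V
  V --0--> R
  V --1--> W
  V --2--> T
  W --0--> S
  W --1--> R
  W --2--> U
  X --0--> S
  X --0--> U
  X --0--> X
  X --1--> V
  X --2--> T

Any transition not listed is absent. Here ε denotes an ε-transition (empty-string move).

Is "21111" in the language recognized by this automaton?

Yes

Start: ε-closure({R}) = {R, T}.
Read '2': R→{R, X}, T→{S, X}; union {R, S, X}; ε-closure = {R, S, T, X}.
Read '1': R→{R}, S→{R}, T→∅, X→{V}; union {R, V}; ε-closure = {R, T, V}.
Read '1': R→{R}, T→∅, V→{W}; union {R, W}; ε-closure = {R, T, W}.
Read '1': R→{R}, T→∅, W→{R}; union {R}; ε-closure = {R, T}.
Read '1': R→{R}, T→∅; union {R}; ε-closure = {R, T}.
The final set {R, T} contains the accepting state T.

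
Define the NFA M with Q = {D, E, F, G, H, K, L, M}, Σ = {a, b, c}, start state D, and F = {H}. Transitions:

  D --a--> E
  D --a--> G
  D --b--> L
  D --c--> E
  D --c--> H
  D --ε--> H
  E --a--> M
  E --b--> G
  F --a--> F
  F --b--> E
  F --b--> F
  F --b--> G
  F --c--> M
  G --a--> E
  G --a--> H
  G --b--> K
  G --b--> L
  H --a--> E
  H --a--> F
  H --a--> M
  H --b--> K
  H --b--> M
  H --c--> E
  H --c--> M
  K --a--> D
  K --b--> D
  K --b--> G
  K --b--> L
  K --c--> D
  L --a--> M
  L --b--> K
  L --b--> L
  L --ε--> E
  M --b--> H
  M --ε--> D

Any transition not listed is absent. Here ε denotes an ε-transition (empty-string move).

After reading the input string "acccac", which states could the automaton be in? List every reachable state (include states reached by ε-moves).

Start: ε-closure({D}) = {D, H}.
Read 'a': {D, H} → {D, E, F, G, H, M}.
Read 'c': {D, E, F, G, H, M} → {D, E, H, M}.
Read 'c': {D, E, H, M} → {D, E, H, M}.
Read 'c': {D, E, H, M} → {D, E, H, M}.
Read 'a': {D, E, H, M} → {D, E, F, G, H, M}.
Read 'c': {D, E, F, G, H, M} → {D, E, H, M}.

{D, E, H, M}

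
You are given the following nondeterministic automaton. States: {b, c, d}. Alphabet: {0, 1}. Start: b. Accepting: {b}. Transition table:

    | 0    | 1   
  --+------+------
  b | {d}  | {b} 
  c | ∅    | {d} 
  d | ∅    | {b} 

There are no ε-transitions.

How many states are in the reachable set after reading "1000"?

Start in {b}.
Read '1': {b} → {b}.
Read '0': {b} → {d}.
Read '0': {d} → ∅.
The set is empty and remains empty for the remaining 1 symbol.
That set has 0 states.

0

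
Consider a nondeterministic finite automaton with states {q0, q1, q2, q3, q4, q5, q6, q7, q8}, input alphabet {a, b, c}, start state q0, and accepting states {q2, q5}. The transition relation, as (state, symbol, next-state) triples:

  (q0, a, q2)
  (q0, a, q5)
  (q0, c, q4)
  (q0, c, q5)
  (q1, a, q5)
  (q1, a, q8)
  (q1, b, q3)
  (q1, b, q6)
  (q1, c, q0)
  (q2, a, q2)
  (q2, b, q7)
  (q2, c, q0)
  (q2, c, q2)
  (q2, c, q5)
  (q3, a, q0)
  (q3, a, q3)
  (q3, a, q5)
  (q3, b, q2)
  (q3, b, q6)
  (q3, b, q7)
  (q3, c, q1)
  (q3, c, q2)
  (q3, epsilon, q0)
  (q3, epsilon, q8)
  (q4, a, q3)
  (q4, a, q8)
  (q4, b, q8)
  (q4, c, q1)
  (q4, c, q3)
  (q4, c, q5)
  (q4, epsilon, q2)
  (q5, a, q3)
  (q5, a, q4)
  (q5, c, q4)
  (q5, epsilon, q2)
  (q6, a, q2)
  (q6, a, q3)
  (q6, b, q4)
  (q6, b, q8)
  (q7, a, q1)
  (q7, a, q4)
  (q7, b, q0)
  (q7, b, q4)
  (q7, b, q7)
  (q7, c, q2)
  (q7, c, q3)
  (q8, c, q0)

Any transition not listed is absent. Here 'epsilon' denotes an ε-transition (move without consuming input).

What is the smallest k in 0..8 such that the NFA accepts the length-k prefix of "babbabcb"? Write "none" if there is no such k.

Start in {q0}.
Read 'b': {q0} → ∅.
The set is empty and remains empty for the remaining 7 symbols.
No reachable set along the way intersects F.

none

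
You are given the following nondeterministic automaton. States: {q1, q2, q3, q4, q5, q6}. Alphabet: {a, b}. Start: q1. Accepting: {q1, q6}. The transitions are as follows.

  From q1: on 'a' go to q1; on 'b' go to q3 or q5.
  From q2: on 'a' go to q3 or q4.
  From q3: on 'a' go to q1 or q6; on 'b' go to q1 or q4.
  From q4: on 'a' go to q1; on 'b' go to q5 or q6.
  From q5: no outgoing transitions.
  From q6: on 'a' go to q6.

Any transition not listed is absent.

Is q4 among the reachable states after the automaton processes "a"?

No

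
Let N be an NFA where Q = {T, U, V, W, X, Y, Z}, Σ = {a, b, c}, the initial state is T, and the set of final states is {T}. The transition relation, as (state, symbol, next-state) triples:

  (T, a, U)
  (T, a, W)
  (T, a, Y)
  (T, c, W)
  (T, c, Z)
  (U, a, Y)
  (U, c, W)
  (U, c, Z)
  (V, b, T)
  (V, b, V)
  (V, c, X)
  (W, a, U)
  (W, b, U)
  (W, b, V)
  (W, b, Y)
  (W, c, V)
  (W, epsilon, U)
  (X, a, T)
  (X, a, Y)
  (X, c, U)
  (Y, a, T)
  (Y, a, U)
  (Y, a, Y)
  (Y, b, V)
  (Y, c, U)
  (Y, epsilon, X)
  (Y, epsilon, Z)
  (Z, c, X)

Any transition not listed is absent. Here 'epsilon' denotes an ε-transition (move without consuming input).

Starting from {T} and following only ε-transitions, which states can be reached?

Begin with {T}.
No ε-moves leave this set, so the closure equals the set itself.

{T}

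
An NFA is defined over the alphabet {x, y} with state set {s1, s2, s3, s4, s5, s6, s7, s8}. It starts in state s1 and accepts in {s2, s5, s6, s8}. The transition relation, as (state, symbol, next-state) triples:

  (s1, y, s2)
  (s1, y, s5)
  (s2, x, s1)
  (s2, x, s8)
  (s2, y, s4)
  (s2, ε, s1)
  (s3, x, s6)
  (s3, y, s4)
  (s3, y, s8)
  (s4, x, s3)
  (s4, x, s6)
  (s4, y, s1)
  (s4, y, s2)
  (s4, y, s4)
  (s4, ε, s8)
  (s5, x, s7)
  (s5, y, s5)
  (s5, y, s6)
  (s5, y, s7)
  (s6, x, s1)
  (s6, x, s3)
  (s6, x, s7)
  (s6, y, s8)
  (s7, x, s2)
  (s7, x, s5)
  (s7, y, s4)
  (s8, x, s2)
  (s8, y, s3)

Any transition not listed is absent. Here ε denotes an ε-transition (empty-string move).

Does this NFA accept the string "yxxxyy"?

Start in {s1}.
Read 'y': {s1} → {s1, s2, s5}.
Read 'x': {s1, s2, s5} → {s1, s7, s8}.
Read 'x': {s1, s7, s8} → {s1, s2, s5}.
Read 'x': {s1, s2, s5} → {s1, s7, s8}.
Read 'y': {s1, s7, s8} → {s1, s2, s3, s4, s5, s8}.
Read 'y': {s1, s2, s3, s4, s5, s8} → {s1, s2, s3, s4, s5, s6, s7, s8}.
The final set {s1, s2, s3, s4, s5, s6, s7, s8} contains the accepting states s2, s5, s6, s8.

Yes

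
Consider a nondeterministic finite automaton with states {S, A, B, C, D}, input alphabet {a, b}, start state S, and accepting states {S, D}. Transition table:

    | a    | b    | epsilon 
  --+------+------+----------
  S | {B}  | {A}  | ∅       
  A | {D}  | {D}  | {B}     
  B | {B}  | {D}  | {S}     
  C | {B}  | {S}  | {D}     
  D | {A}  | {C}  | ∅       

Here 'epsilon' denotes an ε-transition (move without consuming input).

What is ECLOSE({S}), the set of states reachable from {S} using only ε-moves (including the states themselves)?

Begin with {S}.
No ε-moves leave this set, so the closure equals the set itself.

{S}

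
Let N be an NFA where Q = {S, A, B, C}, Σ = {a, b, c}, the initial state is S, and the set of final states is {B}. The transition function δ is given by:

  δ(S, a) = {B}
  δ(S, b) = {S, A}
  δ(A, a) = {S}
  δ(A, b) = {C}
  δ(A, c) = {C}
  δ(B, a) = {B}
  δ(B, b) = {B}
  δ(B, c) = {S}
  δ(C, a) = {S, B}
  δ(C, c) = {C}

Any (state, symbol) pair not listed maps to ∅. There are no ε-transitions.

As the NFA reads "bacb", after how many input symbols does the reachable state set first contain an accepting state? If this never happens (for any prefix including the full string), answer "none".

2

Start in {S}.
Read 'b': {S} → {S, A}.
Read 'a': {S, A} → {S, B}.
None of the earlier sets intersect F, but {S, B} does.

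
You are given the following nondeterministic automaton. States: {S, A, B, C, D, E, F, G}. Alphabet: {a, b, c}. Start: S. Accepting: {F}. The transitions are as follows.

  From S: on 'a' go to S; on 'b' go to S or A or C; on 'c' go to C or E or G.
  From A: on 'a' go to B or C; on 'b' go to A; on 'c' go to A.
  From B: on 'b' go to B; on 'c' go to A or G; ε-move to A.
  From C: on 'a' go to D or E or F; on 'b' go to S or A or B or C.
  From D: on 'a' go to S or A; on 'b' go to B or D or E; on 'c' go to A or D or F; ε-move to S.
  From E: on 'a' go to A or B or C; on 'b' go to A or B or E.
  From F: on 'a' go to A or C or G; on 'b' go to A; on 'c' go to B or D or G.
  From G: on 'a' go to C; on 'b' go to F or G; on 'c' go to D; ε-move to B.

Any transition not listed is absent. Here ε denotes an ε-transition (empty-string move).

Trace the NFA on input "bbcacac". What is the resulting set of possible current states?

{S, A, B, C, D, E, F, G}

Start in {S}.
Read 'b': {S} → {S, A, C}.
Read 'b': {S, A, C} → {S, A, B, C}.
Read 'c': {S, A, B, C} → {A, B, C, E, G}.
Read 'a': {A, B, C, E, G} → {S, A, B, C, D, E, F}.
Read 'c': {S, A, B, C, D, E, F} → {S, A, B, C, D, E, F, G}.
Read 'a': {S, A, B, C, D, E, F, G} → {S, A, B, C, D, E, F, G}.
Read 'c': {S, A, B, C, D, E, F, G} → {S, A, B, C, D, E, F, G}.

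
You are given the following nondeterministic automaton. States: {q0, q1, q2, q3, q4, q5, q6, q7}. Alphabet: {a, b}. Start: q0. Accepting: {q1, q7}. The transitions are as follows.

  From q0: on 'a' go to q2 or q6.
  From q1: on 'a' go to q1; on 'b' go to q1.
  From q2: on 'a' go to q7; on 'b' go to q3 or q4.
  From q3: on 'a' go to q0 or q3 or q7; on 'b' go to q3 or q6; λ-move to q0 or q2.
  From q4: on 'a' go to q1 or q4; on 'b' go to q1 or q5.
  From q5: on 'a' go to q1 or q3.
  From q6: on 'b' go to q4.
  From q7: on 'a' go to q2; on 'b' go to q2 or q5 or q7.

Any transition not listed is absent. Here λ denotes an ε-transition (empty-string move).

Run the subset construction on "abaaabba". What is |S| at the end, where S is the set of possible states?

Start in {q0}.
Read 'a': q0→{q2, q6}; now {q2, q6}.
Read 'b': q2→{q3, q4}, q6→{q4}; union {q3, q4}; ε-closure = {q0, q2, q3, q4}.
Read 'a': q0→{q2, q6}, q2→{q7}, q3→{q0, q3, q7}, q4→{q1, q4}; now {q0, q1, q2, q3, q4, q6, q7}.
Read 'a': q0→{q2, q6}, q1→{q1}, q2→{q7}, q3→{q0, q3, q7}, q4→{q1, q4}, q6→∅, q7→{q2}; now {q0, q1, q2, q3, q4, q6, q7}.
Read 'a': q0→{q2, q6}, q1→{q1}, q2→{q7}, q3→{q0, q3, q7}, q4→{q1, q4}, q6→∅, q7→{q2}; now {q0, q1, q2, q3, q4, q6, q7}.
Read 'b': q0→∅, q1→{q1}, q2→{q3, q4}, q3→{q3, q6}, q4→{q1, q5}, q6→{q4}, q7→{q2, q5, q7}; union {q1, q2, q3, q4, q5, q6, q7}; ε-closure = {q0, q1, q2, q3, q4, q5, q6, q7}.
Read 'b': q0→∅, q1→{q1}, q2→{q3, q4}, q3→{q3, q6}, q4→{q1, q5}, q5→∅, q6→{q4}, q7→{q2, q5, q7}; union {q1, q2, q3, q4, q5, q6, q7}; ε-closure = {q0, q1, q2, q3, q4, q5, q6, q7}.
Read 'a': q0→{q2, q6}, q1→{q1}, q2→{q7}, q3→{q0, q3, q7}, q4→{q1, q4}, q5→{q1, q3}, q6→∅, q7→{q2}; now {q0, q1, q2, q3, q4, q6, q7}.
That set has 7 states.

7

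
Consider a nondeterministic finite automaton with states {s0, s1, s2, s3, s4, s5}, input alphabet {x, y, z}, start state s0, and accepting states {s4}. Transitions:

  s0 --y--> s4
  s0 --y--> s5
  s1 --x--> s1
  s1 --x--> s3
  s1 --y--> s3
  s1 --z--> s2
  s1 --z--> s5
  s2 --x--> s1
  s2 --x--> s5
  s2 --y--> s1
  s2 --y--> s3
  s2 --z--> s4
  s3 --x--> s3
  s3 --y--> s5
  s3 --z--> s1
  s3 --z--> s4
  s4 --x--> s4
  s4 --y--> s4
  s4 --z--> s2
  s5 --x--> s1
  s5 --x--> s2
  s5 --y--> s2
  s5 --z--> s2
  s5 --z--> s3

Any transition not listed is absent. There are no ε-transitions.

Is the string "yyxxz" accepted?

Yes

Start in {s0}.
Read 'y': {s0} → {s4, s5}.
Read 'y': {s4, s5} → {s2, s4}.
Read 'x': {s2, s4} → {s1, s4, s5}.
Read 'x': {s1, s4, s5} → {s1, s2, s3, s4}.
Read 'z': {s1, s2, s3, s4} → {s1, s2, s4, s5}.
The final set {s1, s2, s4, s5} contains the accepting state s4.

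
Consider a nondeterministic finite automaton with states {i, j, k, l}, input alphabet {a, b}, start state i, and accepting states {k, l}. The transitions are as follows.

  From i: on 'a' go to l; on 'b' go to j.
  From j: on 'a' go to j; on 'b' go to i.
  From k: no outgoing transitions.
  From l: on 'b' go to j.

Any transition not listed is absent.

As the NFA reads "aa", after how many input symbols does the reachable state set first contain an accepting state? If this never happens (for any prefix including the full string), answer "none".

1

Start in {i}.
Read 'a': i→{l}; now {l}.
None of the earlier sets intersect F, but {l} does.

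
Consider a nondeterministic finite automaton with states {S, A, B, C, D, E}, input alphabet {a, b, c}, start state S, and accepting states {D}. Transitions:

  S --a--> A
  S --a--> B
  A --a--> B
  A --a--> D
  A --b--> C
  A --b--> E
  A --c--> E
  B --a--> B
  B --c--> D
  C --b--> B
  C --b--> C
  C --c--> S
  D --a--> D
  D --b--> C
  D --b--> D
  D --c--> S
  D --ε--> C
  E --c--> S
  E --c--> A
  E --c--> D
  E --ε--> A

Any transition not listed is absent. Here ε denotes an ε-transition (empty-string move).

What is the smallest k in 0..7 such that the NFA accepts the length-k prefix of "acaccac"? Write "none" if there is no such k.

Start in {S}.
Read 'a': {S} → {A, B}.
Read 'c': {A, B} → {A, C, D, E}.
None of the earlier sets intersect F, but {A, C, D, E} does.

2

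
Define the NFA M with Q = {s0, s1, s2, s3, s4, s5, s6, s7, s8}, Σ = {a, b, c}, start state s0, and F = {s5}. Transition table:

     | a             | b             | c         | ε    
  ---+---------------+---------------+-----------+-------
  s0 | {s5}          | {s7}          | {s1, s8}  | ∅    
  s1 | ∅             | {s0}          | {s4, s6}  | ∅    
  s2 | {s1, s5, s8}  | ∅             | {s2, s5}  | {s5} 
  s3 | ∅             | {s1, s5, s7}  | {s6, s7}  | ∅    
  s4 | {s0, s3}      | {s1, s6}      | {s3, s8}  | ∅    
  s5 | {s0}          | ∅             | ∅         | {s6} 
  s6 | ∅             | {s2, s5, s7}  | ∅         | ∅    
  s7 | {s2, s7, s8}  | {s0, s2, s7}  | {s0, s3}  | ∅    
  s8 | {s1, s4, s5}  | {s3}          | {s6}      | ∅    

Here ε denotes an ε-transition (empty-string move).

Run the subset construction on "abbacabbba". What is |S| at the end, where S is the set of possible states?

Start in {s0}.
Read 'a': {s0} → {s5, s6}.
Read 'b': {s5, s6} → {s2, s5, s6, s7}.
Read 'b': {s2, s5, s6, s7} → {s0, s2, s5, s6, s7}.
Read 'a': {s0, s2, s5, s6, s7} → {s0, s1, s2, s5, s6, s7, s8}.
Read 'c': {s0, s1, s2, s5, s6, s7, s8} → {s0, s1, s2, s3, s4, s5, s6, s8}.
Read 'a': {s0, s1, s2, s3, s4, s5, s6, s8} → {s0, s1, s3, s4, s5, s6, s8}.
Read 'b': {s0, s1, s3, s4, s5, s6, s8} → {s0, s1, s2, s3, s5, s6, s7}.
Read 'b': {s0, s1, s2, s3, s5, s6, s7} → {s0, s1, s2, s5, s6, s7}.
Read 'b': {s0, s1, s2, s5, s6, s7} → {s0, s2, s5, s6, s7}.
Read 'a': {s0, s2, s5, s6, s7} → {s0, s1, s2, s5, s6, s7, s8}.
That set has 7 states.

7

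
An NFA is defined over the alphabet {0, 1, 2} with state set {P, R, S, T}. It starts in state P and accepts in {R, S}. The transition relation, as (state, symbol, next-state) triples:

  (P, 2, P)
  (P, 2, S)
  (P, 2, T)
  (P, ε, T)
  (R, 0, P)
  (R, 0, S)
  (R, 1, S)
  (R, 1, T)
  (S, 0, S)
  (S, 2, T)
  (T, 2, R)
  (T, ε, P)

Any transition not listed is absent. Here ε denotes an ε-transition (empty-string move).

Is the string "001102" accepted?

Start: ε-closure({P}) = {P, T}.
Read '0': P→∅, T→∅; now ∅.
The set is empty and remains empty for the remaining 5 symbols.
The final set ∅ contains no accepting state.

No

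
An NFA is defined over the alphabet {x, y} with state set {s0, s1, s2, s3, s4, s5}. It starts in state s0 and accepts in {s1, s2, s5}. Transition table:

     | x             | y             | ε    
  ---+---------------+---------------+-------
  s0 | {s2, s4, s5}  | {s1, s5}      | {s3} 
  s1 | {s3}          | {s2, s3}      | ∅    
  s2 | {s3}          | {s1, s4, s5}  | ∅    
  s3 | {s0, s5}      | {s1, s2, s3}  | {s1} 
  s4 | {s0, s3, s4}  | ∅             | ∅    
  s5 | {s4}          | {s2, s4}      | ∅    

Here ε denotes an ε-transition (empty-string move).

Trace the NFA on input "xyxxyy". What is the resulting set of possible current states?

Start: ε-closure({s0}) = {s0, s1, s3}.
Read 'x': {s0, s1, s3} → {s0, s1, s2, s3, s4, s5}.
Read 'y': {s0, s1, s2, s3, s4, s5} → {s1, s2, s3, s4, s5}.
Read 'x': {s1, s2, s3, s4, s5} → {s0, s1, s3, s4, s5}.
Read 'x': {s0, s1, s3, s4, s5} → {s0, s1, s2, s3, s4, s5}.
Read 'y': {s0, s1, s2, s3, s4, s5} → {s1, s2, s3, s4, s5}.
Read 'y': {s1, s2, s3, s4, s5} → {s1, s2, s3, s4, s5}.

{s1, s2, s3, s4, s5}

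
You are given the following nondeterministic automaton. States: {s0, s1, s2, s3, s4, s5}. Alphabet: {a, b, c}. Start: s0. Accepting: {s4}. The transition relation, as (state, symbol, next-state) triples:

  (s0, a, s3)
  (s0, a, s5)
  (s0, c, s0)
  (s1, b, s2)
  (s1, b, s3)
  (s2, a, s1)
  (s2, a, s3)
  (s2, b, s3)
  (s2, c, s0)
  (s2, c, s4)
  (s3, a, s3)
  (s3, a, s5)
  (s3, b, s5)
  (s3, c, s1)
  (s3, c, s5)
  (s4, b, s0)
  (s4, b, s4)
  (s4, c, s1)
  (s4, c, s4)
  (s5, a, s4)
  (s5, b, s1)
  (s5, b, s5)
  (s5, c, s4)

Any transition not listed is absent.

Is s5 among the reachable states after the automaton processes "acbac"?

Yes

Start in {s0}.
Read 'a': {s0} → {s3, s5}.
Read 'c': {s3, s5} → {s1, s4, s5}.
Read 'b': {s1, s4, s5} → {s0, s1, s2, s3, s4, s5}.
Read 'a': {s0, s1, s2, s3, s4, s5} → {s1, s3, s4, s5}.
Read 'c': {s1, s3, s4, s5} → {s1, s4, s5}.
State s5 is in {s1, s4, s5}.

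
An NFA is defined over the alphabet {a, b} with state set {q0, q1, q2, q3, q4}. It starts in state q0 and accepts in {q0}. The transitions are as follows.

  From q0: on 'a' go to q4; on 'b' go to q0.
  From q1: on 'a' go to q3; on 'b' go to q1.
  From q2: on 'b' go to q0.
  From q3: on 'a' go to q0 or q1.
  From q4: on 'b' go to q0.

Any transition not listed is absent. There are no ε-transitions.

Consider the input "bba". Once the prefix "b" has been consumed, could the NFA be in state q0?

Yes

Start in {q0}.
Read 'b': q0→{q0}; now {q0}.
State q0 is in {q0}.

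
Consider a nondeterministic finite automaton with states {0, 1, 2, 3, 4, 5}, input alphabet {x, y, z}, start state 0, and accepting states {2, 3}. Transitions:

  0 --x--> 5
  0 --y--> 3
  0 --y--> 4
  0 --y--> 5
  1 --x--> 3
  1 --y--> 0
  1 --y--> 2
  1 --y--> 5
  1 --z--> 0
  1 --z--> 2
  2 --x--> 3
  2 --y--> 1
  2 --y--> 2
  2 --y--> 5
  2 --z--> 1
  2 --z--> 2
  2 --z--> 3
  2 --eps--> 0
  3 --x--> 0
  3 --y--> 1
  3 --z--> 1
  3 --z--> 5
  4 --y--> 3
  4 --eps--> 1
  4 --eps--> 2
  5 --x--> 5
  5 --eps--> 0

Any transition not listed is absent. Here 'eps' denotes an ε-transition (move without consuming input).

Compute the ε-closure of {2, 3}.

Begin with {2, 3}.
ε-move 2 → 0; add 0.

{0, 2, 3}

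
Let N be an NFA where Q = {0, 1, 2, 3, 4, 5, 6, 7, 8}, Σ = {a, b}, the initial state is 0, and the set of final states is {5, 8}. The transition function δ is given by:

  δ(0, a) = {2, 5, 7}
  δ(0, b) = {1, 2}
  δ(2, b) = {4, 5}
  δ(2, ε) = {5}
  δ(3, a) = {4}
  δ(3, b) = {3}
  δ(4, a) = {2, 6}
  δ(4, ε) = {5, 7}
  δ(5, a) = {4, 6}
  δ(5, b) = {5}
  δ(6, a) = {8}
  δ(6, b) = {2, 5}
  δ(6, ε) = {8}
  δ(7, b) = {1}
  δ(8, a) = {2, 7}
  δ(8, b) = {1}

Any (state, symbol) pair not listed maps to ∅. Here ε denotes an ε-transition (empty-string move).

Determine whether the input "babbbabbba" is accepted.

Start in {0}.
Read 'b': 0→{1, 2}; union {1, 2}; ε-closure = {1, 2, 5}.
Read 'a': 1→∅, 2→∅, 5→{4, 6}; union {4, 6}; ε-closure = {4, 5, 6, 7, 8}.
Read 'b': 4→∅, 5→{5}, 6→{2, 5}, 7→{1}, 8→{1}; now {1, 2, 5}.
Read 'b': 1→∅, 2→{4, 5}, 5→{5}; union {4, 5}; ε-closure = {4, 5, 7}.
Read 'b': 4→∅, 5→{5}, 7→{1}; now {1, 5}.
Read 'a': 1→∅, 5→{4, 6}; union {4, 6}; ε-closure = {4, 5, 6, 7, 8}.
Read 'b': 4→∅, 5→{5}, 6→{2, 5}, 7→{1}, 8→{1}; now {1, 2, 5}.
Read 'b': 1→∅, 2→{4, 5}, 5→{5}; union {4, 5}; ε-closure = {4, 5, 7}.
Read 'b': 4→∅, 5→{5}, 7→{1}; now {1, 5}.
Read 'a': 1→∅, 5→{4, 6}; union {4, 6}; ε-closure = {4, 5, 6, 7, 8}.
The final set {4, 5, 6, 7, 8} contains the accepting states 5, 8.

Yes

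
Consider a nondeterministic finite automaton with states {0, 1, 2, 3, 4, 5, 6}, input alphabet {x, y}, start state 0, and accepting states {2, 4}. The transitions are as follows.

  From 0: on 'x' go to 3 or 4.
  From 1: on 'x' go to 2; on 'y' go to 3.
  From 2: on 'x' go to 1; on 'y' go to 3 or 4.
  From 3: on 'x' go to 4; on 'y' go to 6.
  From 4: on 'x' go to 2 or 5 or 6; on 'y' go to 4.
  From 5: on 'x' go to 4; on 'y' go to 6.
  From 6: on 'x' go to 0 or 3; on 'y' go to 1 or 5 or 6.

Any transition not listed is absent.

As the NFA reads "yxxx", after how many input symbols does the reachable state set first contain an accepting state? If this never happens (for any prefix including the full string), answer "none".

none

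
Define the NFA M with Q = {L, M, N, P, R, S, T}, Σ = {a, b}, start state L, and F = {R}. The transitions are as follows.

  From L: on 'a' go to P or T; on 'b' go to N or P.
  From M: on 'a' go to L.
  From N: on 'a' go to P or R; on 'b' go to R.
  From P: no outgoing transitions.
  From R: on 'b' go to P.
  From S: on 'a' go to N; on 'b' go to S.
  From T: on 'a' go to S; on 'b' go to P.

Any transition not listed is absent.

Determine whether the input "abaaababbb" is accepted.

Start in {L}.
Read 'a': {L} → {P, T}.
Read 'b': {P, T} → {P}.
Read 'a': {P} → ∅.
The set is empty and remains empty for the remaining 7 symbols.
The final set ∅ contains no accepting state.

No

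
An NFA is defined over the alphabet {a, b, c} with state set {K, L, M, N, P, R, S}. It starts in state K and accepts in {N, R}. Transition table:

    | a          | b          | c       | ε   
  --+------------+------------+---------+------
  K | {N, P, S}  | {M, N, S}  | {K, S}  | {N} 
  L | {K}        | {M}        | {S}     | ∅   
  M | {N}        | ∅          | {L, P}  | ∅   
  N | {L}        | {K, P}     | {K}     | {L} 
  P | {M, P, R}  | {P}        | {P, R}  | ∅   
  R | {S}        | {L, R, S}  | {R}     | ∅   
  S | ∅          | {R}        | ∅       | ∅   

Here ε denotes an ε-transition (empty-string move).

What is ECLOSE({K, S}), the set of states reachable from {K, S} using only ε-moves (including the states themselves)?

Begin with {K, S}.
ε-move K → N; add N.
ε-move N → L; add L.

{K, L, N, S}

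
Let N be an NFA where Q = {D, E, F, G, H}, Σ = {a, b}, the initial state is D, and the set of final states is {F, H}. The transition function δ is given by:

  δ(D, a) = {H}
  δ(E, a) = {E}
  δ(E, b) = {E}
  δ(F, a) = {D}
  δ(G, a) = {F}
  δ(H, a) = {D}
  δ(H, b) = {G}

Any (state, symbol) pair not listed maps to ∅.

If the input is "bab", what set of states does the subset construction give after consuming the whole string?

∅

Start in {D}.
Read 'b': {D} → ∅.
The set is empty and remains empty for the remaining 2 symbols.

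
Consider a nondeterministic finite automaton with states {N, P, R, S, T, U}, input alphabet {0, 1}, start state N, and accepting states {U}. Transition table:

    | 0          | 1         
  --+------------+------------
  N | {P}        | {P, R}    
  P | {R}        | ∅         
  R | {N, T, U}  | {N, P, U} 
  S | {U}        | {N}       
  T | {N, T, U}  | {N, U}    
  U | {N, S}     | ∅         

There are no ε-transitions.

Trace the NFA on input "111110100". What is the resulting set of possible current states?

{N, P, R, S, T, U}

Start in {N}.
Read '1': N→{P, R}; now {P, R}.
Read '1': P→∅, R→{N, P, U}; now {N, P, U}.
Read '1': N→{P, R}, P→∅, U→∅; now {P, R}.
Read '1': P→∅, R→{N, P, U}; now {N, P, U}.
Read '1': N→{P, R}, P→∅, U→∅; now {P, R}.
Read '0': P→{R}, R→{N, T, U}; now {N, R, T, U}.
Read '1': N→{P, R}, R→{N, P, U}, T→{N, U}, U→∅; now {N, P, R, U}.
Read '0': N→{P}, P→{R}, R→{N, T, U}, U→{N, S}; now {N, P, R, S, T, U}.
Read '0': N→{P}, P→{R}, R→{N, T, U}, S→{U}, T→{N, T, U}, U→{N, S}; now {N, P, R, S, T, U}.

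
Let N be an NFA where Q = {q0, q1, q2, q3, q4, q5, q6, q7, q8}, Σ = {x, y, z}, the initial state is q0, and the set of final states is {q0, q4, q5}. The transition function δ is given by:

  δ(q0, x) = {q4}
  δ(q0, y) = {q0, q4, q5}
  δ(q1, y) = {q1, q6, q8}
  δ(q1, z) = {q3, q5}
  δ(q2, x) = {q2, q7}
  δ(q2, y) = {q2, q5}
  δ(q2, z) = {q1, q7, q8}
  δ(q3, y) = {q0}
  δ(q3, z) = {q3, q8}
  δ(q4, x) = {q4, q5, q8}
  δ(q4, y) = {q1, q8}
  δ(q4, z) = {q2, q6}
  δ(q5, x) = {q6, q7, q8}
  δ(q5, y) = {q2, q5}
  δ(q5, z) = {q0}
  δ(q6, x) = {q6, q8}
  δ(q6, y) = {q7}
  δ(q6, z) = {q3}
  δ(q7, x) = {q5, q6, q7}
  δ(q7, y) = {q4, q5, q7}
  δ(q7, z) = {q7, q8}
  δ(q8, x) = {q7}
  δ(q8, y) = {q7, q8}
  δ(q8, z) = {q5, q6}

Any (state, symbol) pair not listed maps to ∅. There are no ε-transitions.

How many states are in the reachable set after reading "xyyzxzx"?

5

Start in {q0}.
Read 'x': {q0} → {q4}.
Read 'y': {q4} → {q1, q8}.
Read 'y': {q1, q8} → {q1, q6, q7, q8}.
Read 'z': {q1, q6, q7, q8} → {q3, q5, q6, q7, q8}.
Read 'x': {q3, q5, q6, q7, q8} → {q5, q6, q7, q8}.
Read 'z': {q5, q6, q7, q8} → {q0, q3, q5, q6, q7, q8}.
Read 'x': {q0, q3, q5, q6, q7, q8} → {q4, q5, q6, q7, q8}.
That set has 5 states.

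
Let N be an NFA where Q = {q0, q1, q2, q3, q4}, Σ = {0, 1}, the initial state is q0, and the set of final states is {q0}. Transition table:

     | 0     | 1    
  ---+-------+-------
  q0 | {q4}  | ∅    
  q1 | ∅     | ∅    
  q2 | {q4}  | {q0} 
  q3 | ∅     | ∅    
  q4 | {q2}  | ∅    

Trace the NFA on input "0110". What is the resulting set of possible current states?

Start in {q0}.
Read '0': q0→{q4}; now {q4}.
Read '1': q4→∅; now ∅.
The set is empty and remains empty for the remaining 2 symbols.

∅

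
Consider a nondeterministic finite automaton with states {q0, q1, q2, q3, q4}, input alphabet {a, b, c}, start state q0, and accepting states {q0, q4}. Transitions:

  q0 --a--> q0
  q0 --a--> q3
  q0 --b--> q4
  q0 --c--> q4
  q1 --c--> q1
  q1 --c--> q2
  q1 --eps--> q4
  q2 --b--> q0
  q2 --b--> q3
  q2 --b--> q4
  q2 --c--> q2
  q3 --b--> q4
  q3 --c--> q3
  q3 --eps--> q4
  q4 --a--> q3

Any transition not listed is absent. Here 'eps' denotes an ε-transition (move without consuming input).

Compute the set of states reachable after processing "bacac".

{q3, q4}

Start in {q0}.
Read 'b': q0→{q4}; now {q4}.
Read 'a': q4→{q3}; union {q3}; ε-closure = {q3, q4}.
Read 'c': q3→{q3}, q4→∅; union {q3}; ε-closure = {q3, q4}.
Read 'a': q3→∅, q4→{q3}; union {q3}; ε-closure = {q3, q4}.
Read 'c': q3→{q3}, q4→∅; union {q3}; ε-closure = {q3, q4}.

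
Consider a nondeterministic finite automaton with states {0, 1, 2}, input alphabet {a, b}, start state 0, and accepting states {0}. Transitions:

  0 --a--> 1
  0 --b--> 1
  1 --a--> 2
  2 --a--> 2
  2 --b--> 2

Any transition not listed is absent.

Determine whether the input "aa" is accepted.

Start in {0}.
Read 'a': 0→{1}; now {1}.
Read 'a': 1→{2}; now {2}.
The final set {2} contains no accepting state.

No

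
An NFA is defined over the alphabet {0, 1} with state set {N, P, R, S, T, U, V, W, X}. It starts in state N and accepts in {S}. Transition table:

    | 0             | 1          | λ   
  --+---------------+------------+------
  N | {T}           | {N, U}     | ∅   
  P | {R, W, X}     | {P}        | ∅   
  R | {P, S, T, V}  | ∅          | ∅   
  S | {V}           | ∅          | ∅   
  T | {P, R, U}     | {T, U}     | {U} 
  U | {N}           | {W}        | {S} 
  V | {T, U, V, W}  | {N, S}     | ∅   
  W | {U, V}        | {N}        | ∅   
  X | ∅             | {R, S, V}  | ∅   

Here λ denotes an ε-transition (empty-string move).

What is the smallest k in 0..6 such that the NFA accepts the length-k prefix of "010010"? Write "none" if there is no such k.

1

Start in {N}.
Read '0': {N} → {S, T, U}.
None of the earlier sets intersect F, but {S, T, U} does.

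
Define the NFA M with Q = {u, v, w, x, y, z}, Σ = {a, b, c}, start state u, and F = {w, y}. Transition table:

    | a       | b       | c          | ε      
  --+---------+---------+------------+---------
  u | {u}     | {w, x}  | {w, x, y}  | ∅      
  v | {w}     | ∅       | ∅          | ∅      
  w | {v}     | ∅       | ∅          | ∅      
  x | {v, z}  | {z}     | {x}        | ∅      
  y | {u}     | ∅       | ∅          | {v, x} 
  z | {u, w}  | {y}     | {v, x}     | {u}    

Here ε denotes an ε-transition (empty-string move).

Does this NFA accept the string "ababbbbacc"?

No

Start in {u}.
Read 'a': {u} → {u}.
Read 'b': {u} → {w, x}.
Read 'a': {w, x} → {u, v, z}.
Read 'b': {u, v, z} → {v, w, x, y}.
Read 'b': {v, w, x, y} → {u, z}.
Read 'b': {u, z} → {v, w, x, y}.
Read 'b': {v, w, x, y} → {u, z}.
Read 'a': {u, z} → {u, w}.
Read 'c': {u, w} → {v, w, x, y}.
Read 'c': {v, w, x, y} → {x}.
The final set {x} contains no accepting state.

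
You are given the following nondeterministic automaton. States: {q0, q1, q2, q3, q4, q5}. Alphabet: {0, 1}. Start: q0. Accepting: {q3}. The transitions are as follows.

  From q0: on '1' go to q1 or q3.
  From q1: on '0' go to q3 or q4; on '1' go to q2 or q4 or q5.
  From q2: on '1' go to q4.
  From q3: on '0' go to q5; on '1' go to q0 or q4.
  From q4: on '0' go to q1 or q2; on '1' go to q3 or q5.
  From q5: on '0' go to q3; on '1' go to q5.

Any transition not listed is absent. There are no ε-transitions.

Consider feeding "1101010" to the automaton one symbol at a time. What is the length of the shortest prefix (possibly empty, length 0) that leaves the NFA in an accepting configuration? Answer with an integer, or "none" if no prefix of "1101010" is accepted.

Start in {q0}.
Read '1': q0→{q1, q3}; now {q1, q3}.
None of the earlier sets intersect F, but {q1, q3} does.

1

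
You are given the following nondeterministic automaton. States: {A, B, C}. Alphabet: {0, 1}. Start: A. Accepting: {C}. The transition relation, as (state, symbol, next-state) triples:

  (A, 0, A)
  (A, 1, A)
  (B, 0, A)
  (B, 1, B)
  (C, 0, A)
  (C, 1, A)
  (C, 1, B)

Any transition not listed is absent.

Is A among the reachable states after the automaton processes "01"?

Yes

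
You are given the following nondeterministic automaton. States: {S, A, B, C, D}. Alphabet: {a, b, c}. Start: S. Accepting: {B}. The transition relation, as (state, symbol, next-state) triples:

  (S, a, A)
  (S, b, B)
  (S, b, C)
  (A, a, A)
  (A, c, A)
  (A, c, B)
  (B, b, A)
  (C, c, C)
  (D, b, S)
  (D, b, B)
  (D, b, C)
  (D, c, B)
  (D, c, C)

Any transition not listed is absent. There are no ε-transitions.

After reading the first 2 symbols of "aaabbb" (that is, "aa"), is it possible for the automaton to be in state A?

Start in {S}.
Read 'a': S→{A}; now {A}.
Read 'a': A→{A}; now {A}.
State A is in {A}.

Yes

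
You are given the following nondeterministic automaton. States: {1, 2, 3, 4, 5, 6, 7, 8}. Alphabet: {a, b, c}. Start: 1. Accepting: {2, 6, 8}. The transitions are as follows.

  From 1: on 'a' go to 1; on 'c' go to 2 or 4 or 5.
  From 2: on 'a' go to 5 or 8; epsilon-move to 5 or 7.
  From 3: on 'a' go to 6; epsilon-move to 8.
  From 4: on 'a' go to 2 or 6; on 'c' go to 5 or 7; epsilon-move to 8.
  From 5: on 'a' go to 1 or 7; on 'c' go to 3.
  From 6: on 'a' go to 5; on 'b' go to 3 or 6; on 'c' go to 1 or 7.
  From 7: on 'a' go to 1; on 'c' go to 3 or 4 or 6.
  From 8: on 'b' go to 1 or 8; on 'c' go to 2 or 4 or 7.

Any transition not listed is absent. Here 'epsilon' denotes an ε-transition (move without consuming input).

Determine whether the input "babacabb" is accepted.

Start in {1}.
Read 'b': 1→∅; now ∅.
The set is empty and remains empty for the remaining 7 symbols.
The final set ∅ contains no accepting state.

No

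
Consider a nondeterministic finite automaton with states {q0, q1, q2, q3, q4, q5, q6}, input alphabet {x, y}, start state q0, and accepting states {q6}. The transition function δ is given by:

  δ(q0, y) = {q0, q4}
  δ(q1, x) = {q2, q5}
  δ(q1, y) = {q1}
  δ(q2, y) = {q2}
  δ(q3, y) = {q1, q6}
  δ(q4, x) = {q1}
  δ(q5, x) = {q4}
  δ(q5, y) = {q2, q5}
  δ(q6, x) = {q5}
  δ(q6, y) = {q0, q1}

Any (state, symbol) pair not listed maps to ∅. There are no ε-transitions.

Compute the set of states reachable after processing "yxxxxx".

{q2, q5}

Start in {q0}.
Read 'y': q0→{q0, q4}; now {q0, q4}.
Read 'x': q0→∅, q4→{q1}; now {q1}.
Read 'x': q1→{q2, q5}; now {q2, q5}.
Read 'x': q2→∅, q5→{q4}; now {q4}.
Read 'x': q4→{q1}; now {q1}.
Read 'x': q1→{q2, q5}; now {q2, q5}.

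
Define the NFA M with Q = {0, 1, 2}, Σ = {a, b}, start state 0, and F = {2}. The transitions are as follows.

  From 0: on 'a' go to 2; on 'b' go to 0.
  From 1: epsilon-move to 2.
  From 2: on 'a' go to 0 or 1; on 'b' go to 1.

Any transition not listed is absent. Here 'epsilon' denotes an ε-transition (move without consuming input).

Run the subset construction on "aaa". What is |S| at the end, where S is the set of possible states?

3

Start in {0}.
Read 'a': {0} → {2}.
Read 'a': {2} → {0, 1, 2}.
Read 'a': {0, 1, 2} → {0, 1, 2}.
That set has 3 states.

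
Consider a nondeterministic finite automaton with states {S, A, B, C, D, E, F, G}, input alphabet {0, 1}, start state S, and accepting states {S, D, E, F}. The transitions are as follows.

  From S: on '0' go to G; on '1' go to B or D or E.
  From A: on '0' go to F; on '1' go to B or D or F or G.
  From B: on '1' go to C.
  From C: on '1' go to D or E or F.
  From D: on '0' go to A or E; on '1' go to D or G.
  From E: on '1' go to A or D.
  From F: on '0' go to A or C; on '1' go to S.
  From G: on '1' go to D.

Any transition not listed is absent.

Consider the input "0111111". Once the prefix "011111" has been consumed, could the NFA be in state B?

No

Start in {S}.
Read '0': {S} → {G}.
Read '1': {G} → {D}.
Read '1': {D} → {D, G}.
Read '1': {D, G} → {D, G}.
Read '1': {D, G} → {D, G}.
Read '1': {D, G} → {D, G}.
State B is not in {D, G}.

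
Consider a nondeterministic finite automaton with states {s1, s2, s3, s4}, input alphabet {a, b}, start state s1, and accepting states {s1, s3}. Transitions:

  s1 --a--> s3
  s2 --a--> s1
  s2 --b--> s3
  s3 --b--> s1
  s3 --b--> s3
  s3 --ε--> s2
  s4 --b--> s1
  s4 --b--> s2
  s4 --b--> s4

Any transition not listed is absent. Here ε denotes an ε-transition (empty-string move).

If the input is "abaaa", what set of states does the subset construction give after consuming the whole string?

{s1, s2, s3}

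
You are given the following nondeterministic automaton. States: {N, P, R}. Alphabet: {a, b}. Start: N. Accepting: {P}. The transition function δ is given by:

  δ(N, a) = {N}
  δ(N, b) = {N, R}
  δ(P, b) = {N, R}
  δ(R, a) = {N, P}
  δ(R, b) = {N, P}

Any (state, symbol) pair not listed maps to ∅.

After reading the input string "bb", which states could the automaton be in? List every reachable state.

{N, P, R}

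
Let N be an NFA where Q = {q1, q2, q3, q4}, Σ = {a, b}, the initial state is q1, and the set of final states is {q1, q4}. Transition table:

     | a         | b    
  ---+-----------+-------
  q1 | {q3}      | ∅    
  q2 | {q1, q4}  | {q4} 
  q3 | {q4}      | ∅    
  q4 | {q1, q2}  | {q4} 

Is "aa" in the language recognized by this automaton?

Start in {q1}.
Read 'a': {q1} → {q3}.
Read 'a': {q3} → {q4}.
The final set {q4} contains the accepting state q4.

Yes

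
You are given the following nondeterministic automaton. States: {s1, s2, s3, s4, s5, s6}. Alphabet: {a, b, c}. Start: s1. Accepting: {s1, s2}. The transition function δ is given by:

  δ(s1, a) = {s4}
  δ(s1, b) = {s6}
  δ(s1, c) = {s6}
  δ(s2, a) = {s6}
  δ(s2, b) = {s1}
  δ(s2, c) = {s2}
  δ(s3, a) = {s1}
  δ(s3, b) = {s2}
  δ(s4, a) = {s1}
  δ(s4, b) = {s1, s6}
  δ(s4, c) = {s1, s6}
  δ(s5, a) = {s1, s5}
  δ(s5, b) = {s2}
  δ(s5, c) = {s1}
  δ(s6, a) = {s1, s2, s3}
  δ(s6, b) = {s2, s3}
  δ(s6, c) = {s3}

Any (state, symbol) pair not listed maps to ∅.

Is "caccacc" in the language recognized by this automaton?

No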